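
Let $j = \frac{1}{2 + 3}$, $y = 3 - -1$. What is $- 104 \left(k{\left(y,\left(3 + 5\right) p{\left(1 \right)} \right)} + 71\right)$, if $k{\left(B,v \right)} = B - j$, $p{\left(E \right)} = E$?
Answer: $- \frac{38896}{5} \approx -7779.2$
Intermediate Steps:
$y = 4$ ($y = 3 + 1 = 4$)
$j = \frac{1}{5} \approx 0.2$
$k{\left(B,v \right)} = - \frac{1}{5} + B$ ($k{\left(B,v \right)} = B - \frac{1}{5} = - \frac{1}{5} + B$)
$- 104 \left(k{\left(y,\left(3 + 5\right) p{\left(1 \right)} \right)} + 71\right) = - 104 \left(\left(- \frac{1}{5} + 4\right) + 71\right) = - 104 \left(\frac{19}{5} + 71\right) = \left(-104\right) \frac{374}{5} = - \frac{38896}{5}$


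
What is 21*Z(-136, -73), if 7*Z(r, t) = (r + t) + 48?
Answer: -483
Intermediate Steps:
Z(r, t) = 48/7 + r/7 + t/7 (Z(r, t) = ((r + t) + 48)/7 = (48 + r + t)/7 = 48/7 + r/7 + t/7)
21*Z(-136, -73) = 21*(48/7 + (1/7)*(-136) + (1/7)*(-73)) = 21*(48/7 - 136/7 - 73/7) = 21*(-23) = -483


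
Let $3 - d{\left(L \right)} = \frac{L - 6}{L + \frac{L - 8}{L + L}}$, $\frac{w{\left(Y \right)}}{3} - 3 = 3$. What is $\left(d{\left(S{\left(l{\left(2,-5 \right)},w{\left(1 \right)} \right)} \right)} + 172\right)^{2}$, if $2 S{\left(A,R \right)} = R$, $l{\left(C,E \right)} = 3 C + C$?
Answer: $\frac{810597841}{26569} \approx 30509.0$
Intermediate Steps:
$l{\left(C,E \right)} = 4 C$
$w{\left(Y \right)} = 18$ ($w{\left(Y \right)} = 9 + 3 \cdot 3 = 9 + 9 = 18$)
$S{\left(A,R \right)} = \frac{R}{2}$
$d{\left(L \right)} = 3 - \frac{-6 + L}{L + \frac{-8 + L}{2 L}}$ ($d{\left(L \right)} = 3 - \frac{L - 6}{L + \frac{L - 8}{L + L}} = 3 - \frac{-6 + L}{L + \frac{-8 + L}{2 L}}$)
$\left(d{\left(S{\left(l{\left(2,-5 \right)},w{\left(1 \right)} \right)} \right)} + 172\right)^{2} = \left(\frac{-24 + 4 \left(\frac{1}{2} \cdot 18\right)^{2} + 15 \cdot \frac{1}{2} \cdot 18}{-8 + \frac{1}{2} \cdot 18 + 2 \left(\frac{1}{2} \cdot 18\right)^{2}} + 172\right)^{2} = \left(\frac{-24 + 4 \cdot 9^{2} + 15 \cdot 9}{-8 + 9 + 2 \cdot 9^{2}} + 172\right)^{2} = \left(\frac{-24 + 4 \cdot 81 + 135}{-8 + 9 + 2 \cdot 81} + 172\right)^{2} = \left(\frac{-24 + 324 + 135}{-8 + 9 + 162} + 172\right)^{2} = \left(\frac{1}{163} \cdot 435 + 172\right)^{2} = \left(\frac{435}{163} + 172\right)^{2} = \left(\frac{28471}{163}\right)^{2} = \frac{810597841}{26569}$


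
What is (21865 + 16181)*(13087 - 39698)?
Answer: -1012442106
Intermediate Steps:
(21865 + 16181)*(13087 - 39698) = 38046*(-26611) = -1012442106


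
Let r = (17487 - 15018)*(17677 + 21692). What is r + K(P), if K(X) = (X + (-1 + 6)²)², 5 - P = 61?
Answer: 97203022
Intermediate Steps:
P = -56 (P = 5 - 1*61 = 5 - 61 = -56)
K(X) = (25 + X)² (K(X) = (X + 5²)² = (X + 25)² = (25 + X)²)
r = 97202061 (r = 2469*39369 = 97202061)
r + K(P) = 97202061 + (25 - 56)² = 97202061 + (-31)² = 97202061 + 961 = 97203022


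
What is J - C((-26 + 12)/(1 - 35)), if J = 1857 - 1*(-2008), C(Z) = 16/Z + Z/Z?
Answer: 26776/7 ≈ 3825.1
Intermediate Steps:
C(Z) = 1 + 16/Z (C(Z) = 16/Z + 1 = 1 + 16/Z)
J = 3865 (J = 1857 + 2008 = 3865)
J - C((-26 + 12)/(1 - 35)) = 3865 - (16 + (-26 + 12)/(1 - 35))/((-26 + 12)/(1 - 35)) = 3865 - (16 - 14/(-34))/((-14/(-34))) = 3865 - (16 - 14*(-1/34))/((-14*(-1/34))) = 3865 - (16 + 7/17)/7/17 = 3865 - 17*279/(7*17) = 3865 - 1*279/7 = 3865 - 279/7 = 26776/7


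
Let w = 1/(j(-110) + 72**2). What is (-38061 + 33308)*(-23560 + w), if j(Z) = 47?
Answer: 585770932327/5231 ≈ 1.1198e+8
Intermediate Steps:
w = 1/5231 (w = 1/(47 + 72**2) = 1/(47 + 5184) = 1/5231 ≈ 0.00019117)
(-38061 + 33308)*(-23560 + w) = (-38061 + 33308)*(-23560 + 1/5231) = -4753*(-123242359/5231) = 585770932327/5231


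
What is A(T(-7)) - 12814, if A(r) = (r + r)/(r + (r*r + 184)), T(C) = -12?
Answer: -1012312/79 ≈ -12814.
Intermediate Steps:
A(r) = 2*r/(184 + r + r**2) (A(r) = (2*r)/(r + (r**2 + 184)) = (2*r)/(r + (184 + r**2)) = (2*r)/(184 + r + r**2) = 2*r/(184 + r + r**2))
A(T(-7)) - 12814 = 2*(-12)/(184 - 12 + (-12)**2) - 12814 = 2*(-12)/(184 - 12 + 144) - 12814 = 2*(-12)/316 - 12814 = 2*(-12)*(1/316) - 12814 = -6/79 - 12814 = -1012312/79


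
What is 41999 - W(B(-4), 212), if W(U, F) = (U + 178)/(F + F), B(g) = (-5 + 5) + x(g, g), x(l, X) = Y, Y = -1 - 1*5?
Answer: 4451851/106 ≈ 41999.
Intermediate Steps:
Y = -6 (Y = -1 - 5 = -6)
x(l, X) = -6
B(g) = -6 (B(g) = (-5 + 5) - 6 = 0 - 6 = -6)
W(U, F) = (178 + U)/(2*F) (W(U, F) = (178 + U)/((2*F)) = (178 + U)*(1/(2*F)) = (178 + U)/(2*F))
41999 - W(B(-4), 212) = 41999 - (178 - 6)/(2*212) = 41999 - 172/(2*212) = 41999 - 1*43/106 = 41999 - 43/106 = 4451851/106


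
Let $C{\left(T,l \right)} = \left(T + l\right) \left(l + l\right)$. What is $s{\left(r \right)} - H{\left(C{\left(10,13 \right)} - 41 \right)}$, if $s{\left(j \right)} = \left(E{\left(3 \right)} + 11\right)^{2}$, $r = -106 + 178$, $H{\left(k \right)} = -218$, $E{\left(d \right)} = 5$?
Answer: $474$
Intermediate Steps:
$C{\left(T,l \right)} = 2 l \left(T + l\right)$ ($C{\left(T,l \right)} = \left(T + l\right) 2 l = 2 l \left(T + l\right)$)
$r = 72$
$s{\left(j \right)} = 256$ ($s{\left(j \right)} = \left(5 + 11\right)^{2} = 16^{2} = 256$)
$s{\left(r \right)} - H{\left(C{\left(10,13 \right)} - 41 \right)} = 256 - -218 = 256 + 218 = 474$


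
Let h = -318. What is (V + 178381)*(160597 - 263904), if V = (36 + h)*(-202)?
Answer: -24312785915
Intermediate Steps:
V = 56964 (V = (36 - 318)*(-202) = -282*(-202) = 56964)
(V + 178381)*(160597 - 263904) = (56964 + 178381)*(160597 - 263904) = 235345*(-103307) = -24312785915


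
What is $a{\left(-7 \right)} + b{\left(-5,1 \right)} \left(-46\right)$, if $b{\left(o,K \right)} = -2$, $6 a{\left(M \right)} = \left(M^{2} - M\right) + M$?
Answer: $\frac{601}{6} \approx 100.17$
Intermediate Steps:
$a{\left(M \right)} = \frac{M^{2}}{6}$ ($a{\left(M \right)} = \frac{\left(M^{2} - M\right) + M}{6} = \frac{M^{2}}{6}$)
$a{\left(-7 \right)} + b{\left(-5,1 \right)} \left(-46\right) = \frac{\left(-7\right)^{2}}{6} - -92 = \frac{1}{6} \cdot 49 + 92 = \frac{49}{6} + 92 = \frac{601}{6}$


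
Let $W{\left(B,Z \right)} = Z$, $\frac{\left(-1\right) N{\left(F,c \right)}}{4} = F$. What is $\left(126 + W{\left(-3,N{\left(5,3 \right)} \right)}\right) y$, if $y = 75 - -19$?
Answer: $9964$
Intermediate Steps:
$N{\left(F,c \right)} = - 4 F$
$y = 94$ ($y = 75 + 19 = 94$)
$\left(126 + W{\left(-3,N{\left(5,3 \right)} \right)}\right) y = \left(126 - 20\right) 94 = 106 \cdot 94 = 9964$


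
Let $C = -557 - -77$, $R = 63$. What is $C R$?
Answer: $-30240$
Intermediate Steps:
$C = -480$ ($C = -557 + 77 = -480$)
$C R = \left(-480\right) 63 = -30240$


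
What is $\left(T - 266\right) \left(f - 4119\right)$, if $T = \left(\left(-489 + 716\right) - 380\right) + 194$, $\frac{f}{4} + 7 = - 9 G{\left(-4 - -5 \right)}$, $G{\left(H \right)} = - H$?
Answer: $924975$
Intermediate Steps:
$f = 8$ ($f = -28 + 4 \left(- 9 \left(- (-4 - -5)\right)\right) = -28 + 4 \left(- 9 \left(- (-4 + 5)\right)\right) = -28 + 4 \left(- 9 \left(\left(-1\right) 1\right)\right) = -28 + 4 \left(\left(-9\right) \left(-1\right)\right) = -28 + 4 \cdot 9 = -28 + 36 = 8$)
$T = 41$ ($T = \left(227 - 380\right) + 194 = -153 + 194 = 41$)
$\left(T - 266\right) \left(f - 4119\right) = \left(41 - 266\right) \left(8 - 4119\right) = \left(-225\right) \left(-4111\right) = 924975$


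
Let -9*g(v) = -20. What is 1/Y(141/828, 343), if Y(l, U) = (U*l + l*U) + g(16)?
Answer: 414/49283 ≈ 0.0084005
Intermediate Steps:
g(v) = 20/9 (g(v) = -1/9*(-20) = 20/9)
Y(l, U) = 20/9 + 2*U*l (Y(l, U) = (U*l + l*U) + 20/9 = (U*l + U*l) + 20/9 = 2*U*l + 20/9 = 20/9 + 2*U*l)
1/Y(141/828, 343) = 1/(20/9 + 2*343*(141/828)) = 1/(20/9 + 2*343*(141*(1/828))) = 1/(20/9 + 2*343*(47/276)) = 1/(20/9 + 16121/138) = 1/(49283/414) = 414/49283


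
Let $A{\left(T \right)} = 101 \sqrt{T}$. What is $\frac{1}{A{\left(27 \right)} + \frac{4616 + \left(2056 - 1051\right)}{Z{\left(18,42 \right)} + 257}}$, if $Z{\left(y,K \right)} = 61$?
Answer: $- \frac{1787478}{27820684307} + \frac{30640572 \sqrt{3}}{27820684307} \approx 0.0018434$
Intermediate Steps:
$\frac{1}{A{\left(27 \right)} + \frac{4616 + \left(2056 - 1051\right)}{Z{\left(18,42 \right)} + 257}} = \frac{1}{101 \sqrt{27} + \frac{4616 + \left(2056 - 1051\right)}{61 + 257}} = \frac{1}{101 \cdot 3 \sqrt{3} + \frac{4616 + \left(2056 - 1051\right)}{318}} = \frac{1}{303 \sqrt{3} + \left(4616 + 1005\right) \frac{1}{318}} = \frac{1}{303 \sqrt{3} + 5621 \cdot \frac{1}{318}} = \frac{1}{303 \sqrt{3} + \frac{5621}{318}} = \frac{1}{\frac{5621}{318} + 303 \sqrt{3}}$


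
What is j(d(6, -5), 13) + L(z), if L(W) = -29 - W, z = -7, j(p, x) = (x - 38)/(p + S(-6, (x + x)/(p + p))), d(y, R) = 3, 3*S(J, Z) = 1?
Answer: -59/2 ≈ -29.500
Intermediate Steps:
S(J, Z) = ⅓ (S(J, Z) = (⅓)*1 = ⅓)
j(p, x) = (-38 + x)/(⅓ + p) (j(p, x) = (x - 38)/(p + ⅓) = (-38 + x)/(⅓ + p))
j(d(6, -5), 13) + L(z) = 3*(-38 + 13)/(1 + 3*3) + (-29 - 1*(-7)) = 3*(-25)/(1 + 9) + (-29 + 7) = 3*(-25)/10 - 22 = 3*(⅒)*(-25) - 22 = -15/2 - 22 = -59/2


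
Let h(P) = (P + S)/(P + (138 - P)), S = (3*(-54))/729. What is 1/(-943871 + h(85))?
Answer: -1242/1172287019 ≈ -1.0595e-6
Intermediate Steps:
S = -2/9 (S = -162*1/729 = -2/9 ≈ -0.22222)
h(P) = -1/621 + P/138 (h(P) = (P - 2/9)/(P + (138 - P)) = (-2/9 + P)/138 = (-2/9 + P)*(1/138) = -1/621 + P/138)
1/(-943871 + h(85)) = 1/(-943871 + (-1/621 + (1/138)*85)) = 1/(-943871 + (-1/621 + 85/138)) = 1/(-943871 + 763/1242) = 1/(-1172287019/1242) = -1242/1172287019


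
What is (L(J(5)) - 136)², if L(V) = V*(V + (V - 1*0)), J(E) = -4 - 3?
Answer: 1444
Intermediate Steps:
J(E) = -7
L(V) = 2*V² (L(V) = V*(V + (V + 0)) = V*(V + V) = V*(2*V) = 2*V²)
(L(J(5)) - 136)² = (2*(-7)² - 136)² = (2*49 - 136)² = (98 - 136)² = (-38)² = 1444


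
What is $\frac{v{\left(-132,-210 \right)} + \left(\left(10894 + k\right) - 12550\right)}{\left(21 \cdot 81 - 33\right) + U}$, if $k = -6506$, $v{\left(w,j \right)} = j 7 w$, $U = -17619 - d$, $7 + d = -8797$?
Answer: $- \frac{26554}{1021} \approx -26.008$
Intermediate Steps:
$d = -8804$ ($d = -7 - 8797 = -8804$)
$U = -8815$ ($U = -17619 - -8804 = -17619 + 8804 = -8815$)
$v{\left(w,j \right)} = 7 j w$
$\frac{v{\left(-132,-210 \right)} + \left(\left(10894 + k\right) - 12550\right)}{\left(21 \cdot 81 - 33\right) + U} = \frac{7 \left(-210\right) \left(-132\right) + \left(\left(10894 - 6506\right) - 12550\right)}{\left(21 \cdot 81 - 33\right) - 8815} = \frac{194040 + \left(4388 - 12550\right)}{\left(1701 - 33\right) - 8815} = \frac{194040 - 8162}{1668 - 8815} = \frac{185878}{-7147} = 185878 \left(- \frac{1}{7147}\right) = - \frac{26554}{1021}$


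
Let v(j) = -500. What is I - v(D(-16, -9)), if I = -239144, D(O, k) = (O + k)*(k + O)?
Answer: -238644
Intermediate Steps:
D(O, k) = (O + k)² (D(O, k) = (O + k)*(O + k) = (O + k)²)
I - v(D(-16, -9)) = -239144 - 1*(-500) = -239144 + 500 = -238644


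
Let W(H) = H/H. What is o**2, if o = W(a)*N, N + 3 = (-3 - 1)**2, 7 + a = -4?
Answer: 169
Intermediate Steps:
a = -11 (a = -7 - 4 = -11)
W(H) = 1
N = 13 (N = -3 + (-3 - 1)**2 = -3 + (-4)**2 = -3 + 16 = 13)
o = 13 (o = 1*13 = 13)
o**2 = 13**2 = 169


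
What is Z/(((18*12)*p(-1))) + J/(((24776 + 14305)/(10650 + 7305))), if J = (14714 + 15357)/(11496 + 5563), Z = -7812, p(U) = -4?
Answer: 7506112303/761923176 ≈ 9.8515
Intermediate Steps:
J = 30071/17059 ≈ 1.7628
Z/(((18*12)*p(-1))) + J/(((24776 + 14305)/(10650 + 7305))) = -7812/((18*12)*(-4)) + 30071/(17059*(((24776 + 14305)/(10650 + 7305)))) = -7812/(216*(-4)) + 30071/(17059*((39081/17955))) = -7812/(-864) + 30071/(17059*((39081*(1/17955)))) = -7812*(-1/864) + 30071/(17059*(1861/855)) = 217/24 + (30071/17059)*(855/1861) = 217/24 + 25710705/31746799 = 7506112303/761923176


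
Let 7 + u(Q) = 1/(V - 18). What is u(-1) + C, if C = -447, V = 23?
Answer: -2269/5 ≈ -453.80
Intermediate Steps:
u(Q) = -34/5 (u(Q) = -7 + 1/(23 - 18) = -7 + 1/5 = -7 + ⅕ = -34/5)
u(-1) + C = -34/5 - 447 = -2269/5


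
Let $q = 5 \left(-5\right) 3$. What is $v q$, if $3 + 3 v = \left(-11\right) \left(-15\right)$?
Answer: $-4050$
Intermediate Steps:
$v = 54$ ($v = -1 + \frac{\left(-11\right) \left(-15\right)}{3} = -1 + \frac{1}{3} \cdot 165 = -1 + 55 = 54$)
$q = -75$ ($q = \left(-25\right) 3 = -75$)
$v q = 54 \left(-75\right) = -4050$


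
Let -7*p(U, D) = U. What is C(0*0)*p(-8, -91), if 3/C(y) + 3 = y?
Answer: -8/7 ≈ -1.1429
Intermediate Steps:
C(y) = 3/(-3 + y)
p(U, D) = -U/7
C(0*0)*p(-8, -91) = (3/(-3 + 0*0))*(-⅐*(-8)) = (3/(-3 + 0))*(8/7) = (3/(-3))*(8/7) = (3*(-⅓))*(8/7) = -1*8/7 = -8/7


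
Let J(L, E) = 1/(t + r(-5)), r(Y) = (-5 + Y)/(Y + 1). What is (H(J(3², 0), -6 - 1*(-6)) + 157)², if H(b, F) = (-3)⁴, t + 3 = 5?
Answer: 56644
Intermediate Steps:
t = 2 (t = -3 + 5 = 2)
r(Y) = (-5 + Y)/(1 + Y)
J(L, E) = 2/9 (J(L, E) = 1/(2 + (-5 - 5)/(1 - 5)) = 1/(2 - 10/(-4)) = 1/(2 - ¼*(-10)) = 1/(2 + 5/2) = 1/(9/2) = 2/9)
H(b, F) = 81
(H(J(3², 0), -6 - 1*(-6)) + 157)² = (81 + 157)² = 238² = 56644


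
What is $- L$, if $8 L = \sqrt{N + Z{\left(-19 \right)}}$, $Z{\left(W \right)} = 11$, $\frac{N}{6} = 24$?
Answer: $- \frac{\sqrt{155}}{8} \approx -1.5562$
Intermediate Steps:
$N = 144$ ($N = 6 \cdot 24 = 144$)
$L = \frac{\sqrt{155}}{8}$ ($L = \frac{\sqrt{144 + 11}}{8} = \frac{\sqrt{155}}{8} \approx 1.5562$)
$- L = - \frac{\sqrt{155}}{8}$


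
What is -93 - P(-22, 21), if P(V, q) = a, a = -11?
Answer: -82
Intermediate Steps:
P(V, q) = -11
-93 - P(-22, 21) = -93 - 1*(-11) = -93 + 11 = -82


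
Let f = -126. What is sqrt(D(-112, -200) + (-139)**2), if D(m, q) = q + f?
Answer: sqrt(18995) ≈ 137.82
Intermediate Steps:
D(m, q) = -126 + q (D(m, q) = q - 126 = -126 + q)
sqrt(D(-112, -200) + (-139)**2) = sqrt((-126 - 200) + (-139)**2) = sqrt(-326 + 19321) = sqrt(18995)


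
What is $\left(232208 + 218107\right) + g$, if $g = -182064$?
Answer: $268251$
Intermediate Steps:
$\left(232208 + 218107\right) + g = \left(232208 + 218107\right) - 182064 = 450315 - 182064 = 268251$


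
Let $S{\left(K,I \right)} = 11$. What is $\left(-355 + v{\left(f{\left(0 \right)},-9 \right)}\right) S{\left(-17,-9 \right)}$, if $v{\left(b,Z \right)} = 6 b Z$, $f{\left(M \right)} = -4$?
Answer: $-1529$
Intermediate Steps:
$v{\left(b,Z \right)} = 6 Z b$
$\left(-355 + v{\left(f{\left(0 \right)},-9 \right)}\right) S{\left(-17,-9 \right)} = \left(-355 + 6 \left(-9\right) \left(-4\right)\right) 11 = \left(-355 + 216\right) 11 = \left(-139\right) 11 = -1529$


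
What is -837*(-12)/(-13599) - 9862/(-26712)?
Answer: -7454555/20180916 ≈ -0.36939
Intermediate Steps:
-837*(-12)/(-13599) - 9862/(-26712) = 10044*(-1/13599) - 9862*(-1/26712) = -1116/1511 + 4931/13356 = -7454555/20180916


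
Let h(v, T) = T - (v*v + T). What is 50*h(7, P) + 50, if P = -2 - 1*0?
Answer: -2400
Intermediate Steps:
P = -2 (P = -2 + 0 = -2)
h(v, T) = -v² (h(v, T) = T - (v² + T) = T - (T + v²) = T + (-T - v²) = -v²)
50*h(7, P) + 50 = 50*(-1*7²) + 50 = 50*(-1*49) + 50 = 50*(-49) + 50 = -2450 + 50 = -2400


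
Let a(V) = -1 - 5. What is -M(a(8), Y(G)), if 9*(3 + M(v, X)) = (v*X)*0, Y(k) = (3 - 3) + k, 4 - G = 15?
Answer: 3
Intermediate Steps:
G = -11 (G = 4 - 1*15 = 4 - 15 = -11)
a(V) = -6
Y(k) = k (Y(k) = 0 + k = k)
M(v, X) = -3 (M(v, X) = -3 + ((v*X)*0)/9 = -3 + ((X*v)*0)/9 = -3 + (⅑)*0 = -3 + 0 = -3)
-M(a(8), Y(G)) = -1*(-3) = 3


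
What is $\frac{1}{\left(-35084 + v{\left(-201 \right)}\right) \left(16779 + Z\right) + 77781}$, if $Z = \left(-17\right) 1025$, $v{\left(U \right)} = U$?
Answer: $\frac{1}{22871891} \approx 4.3722 \cdot 10^{-8}$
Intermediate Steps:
$Z = -17425$
$\frac{1}{\left(-35084 + v{\left(-201 \right)}\right) \left(16779 + Z\right) + 77781} = \frac{1}{\left(-35084 - 201\right) \left(16779 - 17425\right) + 77781} = \frac{1}{\left(-35285\right) \left(-646\right) + 77781} = \frac{1}{22794110 + 77781} = \frac{1}{22871891}$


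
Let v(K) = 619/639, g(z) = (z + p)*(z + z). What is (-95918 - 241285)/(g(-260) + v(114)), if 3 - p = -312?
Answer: 215472717/18274781 ≈ 11.791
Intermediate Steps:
p = 315 (p = 3 - 1*(-312) = 3 + 312 = 315)
g(z) = 2*z*(315 + z) (g(z) = (z + 315)*(z + z) = (315 + z)*(2*z) = 2*z*(315 + z))
v(K) = 619/639 (v(K) = 619*(1/639) = 619/639)
(-95918 - 241285)/(g(-260) + v(114)) = (-95918 - 241285)/(2*(-260)*(315 - 260) + 619/639) = -337203/(2*(-260)*55 + 619/639) = -337203/(-28600 + 619/639) = -337203/(-18274781/639) = -337203*(-639/18274781) = 215472717/18274781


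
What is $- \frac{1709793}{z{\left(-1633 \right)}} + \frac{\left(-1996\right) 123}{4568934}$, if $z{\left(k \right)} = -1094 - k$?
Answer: $- \frac{1302010616579}{410442571} \approx -3172.2$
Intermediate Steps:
$- \frac{1709793}{z{\left(-1633 \right)}} + \frac{\left(-1996\right) 123}{4568934} = - \frac{1709793}{-1094 - -1633} + \frac{\left(-1996\right) 123}{4568934} = - \frac{1709793}{-1094 + 1633} - \frac{40918}{761489} = - \frac{1709793}{539} - \frac{40918}{761489} = - \frac{1302010616579}{410442571}$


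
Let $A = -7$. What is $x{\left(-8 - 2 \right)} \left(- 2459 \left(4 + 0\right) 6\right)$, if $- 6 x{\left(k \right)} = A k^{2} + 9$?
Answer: $-6796676$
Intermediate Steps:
$x{\left(k \right)} = - \frac{3}{2} + \frac{7 k^{2}}{6}$ ($x{\left(k \right)} = - \frac{- 7 k^{2} + 9}{6} = - \frac{9 - 7 k^{2}}{6} = - \frac{3}{2} + \frac{7 k^{2}}{6}$)
$x{\left(-8 - 2 \right)} \left(- 2459 \left(4 + 0\right) 6\right) = \left(- \frac{3}{2} + \frac{7 \left(-8 - 2\right)^{2}}{6}\right) \left(- 2459 \left(4 + 0\right) 6\right) = \left(- \frac{3}{2} + \frac{7 \left(-10\right)^{2}}{6}\right) \left(- 2459 \cdot 4 \cdot 6\right) = \left(- \frac{3}{2} + \frac{7}{6} \cdot 100\right) \left(\left(-2459\right) 24\right) = \left(- \frac{3}{2} + \frac{350}{3}\right) \left(-59016\right) = \frac{691}{6} \left(-59016\right) = -6796676$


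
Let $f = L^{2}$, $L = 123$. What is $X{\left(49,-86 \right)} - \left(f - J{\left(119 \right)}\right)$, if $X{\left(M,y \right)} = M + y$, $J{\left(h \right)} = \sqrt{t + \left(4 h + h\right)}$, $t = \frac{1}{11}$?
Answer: $-15166 + \frac{\sqrt{72006}}{11} \approx -15142.0$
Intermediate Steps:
$t = \frac{1}{11} \approx 0.090909$
$f = 15129$ ($f = 123^{2} = 15129$)
$J{\left(h \right)} = \sqrt{\frac{1}{11} + 5 h}$ ($J{\left(h \right)} = \sqrt{\frac{1}{11} + \left(4 h + h\right)} = \sqrt{\frac{1}{11} + 5 h}$)
$X{\left(49,-86 \right)} - \left(f - J{\left(119 \right)}\right) = \left(49 - 86\right) - \left(15129 - \frac{\sqrt{11 + 605 \cdot 119}}{11}\right) = -37 - \left(15129 - \frac{\sqrt{11 + 71995}}{11}\right) = -37 - \left(15129 - \frac{\sqrt{72006}}{11}\right) = -15166 + \frac{\sqrt{72006}}{11}$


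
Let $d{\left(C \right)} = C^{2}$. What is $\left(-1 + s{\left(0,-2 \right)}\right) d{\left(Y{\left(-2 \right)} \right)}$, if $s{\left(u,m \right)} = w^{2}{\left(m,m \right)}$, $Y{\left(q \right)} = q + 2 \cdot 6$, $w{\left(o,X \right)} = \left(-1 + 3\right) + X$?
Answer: $-100$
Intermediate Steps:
$w{\left(o,X \right)} = 2 + X$
$Y{\left(q \right)} = 12 + q$ ($Y{\left(q \right)} = q + 12 = 12 + q$)
$s{\left(u,m \right)} = \left(2 + m\right)^{2}$
$\left(-1 + s{\left(0,-2 \right)}\right) d{\left(Y{\left(-2 \right)} \right)} = \left(-1 + \left(2 - 2\right)^{2}\right) \left(12 - 2\right)^{2} = \left(-1 + 0^{2}\right) 10^{2} = \left(-1 + 0\right) 100 = \left(-1\right) 100 = -100$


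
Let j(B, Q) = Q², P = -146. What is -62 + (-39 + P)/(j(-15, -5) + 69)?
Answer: -6013/94 ≈ -63.968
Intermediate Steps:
-62 + (-39 + P)/(j(-15, -5) + 69) = -62 + (-39 - 146)/((-5)² + 69) = -62 - 185/(25 + 69) = -62 - 185/94 = -6013/94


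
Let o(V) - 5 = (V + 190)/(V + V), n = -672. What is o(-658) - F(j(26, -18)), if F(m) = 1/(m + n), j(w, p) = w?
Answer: 1138581/212534 ≈ 5.3572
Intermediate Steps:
o(V) = 5 + (190 + V)/(2*V) (o(V) = 5 + (V + 190)/(V + V) = 5 + (190 + V)/((2*V)) = 5 + (190 + V)*(1/(2*V)) = 5 + (190 + V)/(2*V))
F(m) = 1/(-672 + m) (F(m) = 1/(m - 672) = 1/(-672 + m))
o(-658) - F(j(26, -18)) = (11/2 + 95/(-658)) - 1/(-672 + 26) = (11/2 + 95*(-1/658)) - 1/(-646) = (11/2 - 95/658) - 1*(-1/646) = 1762/329 + 1/646 = 1138581/212534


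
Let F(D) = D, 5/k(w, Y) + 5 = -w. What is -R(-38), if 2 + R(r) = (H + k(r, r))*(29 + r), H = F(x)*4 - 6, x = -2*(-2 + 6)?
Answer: -3725/11 ≈ -338.64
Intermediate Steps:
k(w, Y) = 5/(-5 - w)
x = -8 (x = -2*4 = -8)
H = -38 (H = -8*4 - 6 = -32 - 6 = -38)
R(r) = -2 + (-38 - 5/(5 + r))*(29 + r)
-R(-38) = -(-5665 - 1299*(-38) - 38*(-38)²)/(5 - 38) = -(-5665 + 49362 - 38*1444)/(-33) = -(-1)*(-5665 + 49362 - 54872)/33 = -(-1)*(-11175)/33 = -1*3725/11 = -3725/11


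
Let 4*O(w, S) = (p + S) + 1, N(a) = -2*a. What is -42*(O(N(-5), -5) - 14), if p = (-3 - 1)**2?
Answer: 462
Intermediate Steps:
p = 16 (p = (-4)**2 = 16)
O(w, S) = 17/4 + S/4 (O(w, S) = ((16 + S) + 1)/4 = (17 + S)/4 = 17/4 + S/4)
-42*(O(N(-5), -5) - 14) = -42*((17/4 + (1/4)*(-5)) - 14) = -42*((17/4 - 5/4) - 14) = -42*(3 - 14) = -42*(-11) = 462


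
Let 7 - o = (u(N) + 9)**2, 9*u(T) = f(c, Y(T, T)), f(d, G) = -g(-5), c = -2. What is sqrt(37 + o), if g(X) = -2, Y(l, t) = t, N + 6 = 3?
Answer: 5*I*sqrt(133)/9 ≈ 6.407*I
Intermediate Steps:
N = -3 (N = -6 + 3 = -3)
f(d, G) = 2 (f(d, G) = -1*(-2) = 2)
u(T) = 2/9 (u(T) = (1/9)*2 = 2/9)
o = -6322/81 (o = 7 - (2/9 + 9)**2 = 7 - (83/9)**2 = 7 - 1*6889/81 = 7 - 6889/81 = -6322/81 ≈ -78.049)
sqrt(37 + o) = sqrt(37 - 6322/81) = sqrt(-3325/81) = 5*I*sqrt(133)/9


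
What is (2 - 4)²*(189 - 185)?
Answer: 16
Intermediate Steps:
(2 - 4)²*(189 - 185) = (-2)²*4 = 4*4 = 16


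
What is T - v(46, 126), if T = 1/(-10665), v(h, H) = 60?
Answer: -639901/10665 ≈ -60.000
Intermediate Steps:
T = -1/10665 ≈ -9.3765e-5
T - v(46, 126) = -1/10665 - 1*60 = -1/10665 - 60 = -639901/10665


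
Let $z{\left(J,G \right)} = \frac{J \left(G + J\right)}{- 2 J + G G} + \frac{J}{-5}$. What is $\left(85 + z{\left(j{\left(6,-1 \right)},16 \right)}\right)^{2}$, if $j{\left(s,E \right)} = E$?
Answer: $\frac{1340365321}{184900} \approx 7249.1$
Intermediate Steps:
$z{\left(J,G \right)} = - \frac{J}{5} + \frac{J \left(G + J\right)}{G^{2} - 2 J}$ ($z{\left(J,G \right)} = \frac{J \left(G + J\right)}{- 2 J + G^{2}} + J \left(- \frac{1}{5}\right) = \frac{J \left(G + J\right)}{G^{2} - 2 J} - \frac{J}{5} = - \frac{J}{5} + \frac{J \left(G + J\right)}{G^{2} - 2 J}$)
$\left(85 + z{\left(j{\left(6,-1 \right)},16 \right)}\right)^{2} = \left(85 + \frac{1}{5} \left(-1\right) \frac{1}{16^{2} - -2} \left(- 16^{2} + 5 \cdot 16 + 7 \left(-1\right)\right)\right)^{2} = \left(85 + \frac{1}{5} \left(-1\right) \frac{1}{256 + 2} \left(\left(-1\right) 256 + 80 - 7\right)\right)^{2} = \left(85 + \frac{1}{5} \left(-1\right) \frac{1}{258} \left(-256 + 80 - 7\right)\right)^{2} = \left(85 + \frac{1}{5} \left(-1\right) \frac{1}{258} \left(-183\right)\right)^{2} = \left(85 + \frac{61}{430}\right)^{2} = \left(\frac{36611}{430}\right)^{2} = \frac{1340365321}{184900}$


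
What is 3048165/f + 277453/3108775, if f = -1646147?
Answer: -9019330724284/5117500639925 ≈ -1.7624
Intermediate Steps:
3048165/f + 277453/3108775 = 3048165/(-1646147) + 277453/3108775 = 3048165*(-1/1646147) + 277453*(1/3108775) = -3048165/1646147 + 277453/3108775 = -9019330724284/5117500639925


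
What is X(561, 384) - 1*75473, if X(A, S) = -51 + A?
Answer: -74963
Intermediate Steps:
X(561, 384) - 1*75473 = (-51 + 561) - 1*75473 = 510 - 75473 = -74963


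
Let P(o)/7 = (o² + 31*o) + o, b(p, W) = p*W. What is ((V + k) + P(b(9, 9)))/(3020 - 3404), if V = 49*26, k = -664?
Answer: -64681/384 ≈ -168.44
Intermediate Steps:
V = 1274
b(p, W) = W*p
P(o) = 7*o² + 224*o (P(o) = 7*((o² + 31*o) + o) = 7*(o² + 32*o) = 7*o² + 224*o)
((V + k) + P(b(9, 9)))/(3020 - 3404) = ((1274 - 664) + 7*(9*9)*(32 + 9*9))/(3020 - 3404) = (610 + 7*81*(32 + 81))/(-384) = (610 + 7*81*113)*(-1/384) = (610 + 64071)*(-1/384) = 64681*(-1/384) = -64681/384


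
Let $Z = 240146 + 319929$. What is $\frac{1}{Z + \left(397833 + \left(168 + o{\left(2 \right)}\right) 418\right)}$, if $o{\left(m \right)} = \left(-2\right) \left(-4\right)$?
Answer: $\frac{1}{1031476} \approx 9.6948 \cdot 10^{-7}$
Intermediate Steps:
$o{\left(m \right)} = 8$
$Z = 560075$
$\frac{1}{Z + \left(397833 + \left(168 + o{\left(2 \right)}\right) 418\right)} = \frac{1}{560075 + \left(397833 + \left(168 + 8\right) 418\right)} = \frac{1}{560075 + \left(397833 + 176 \cdot 418\right)} = \frac{1}{560075 + \left(397833 + 73568\right)} = \frac{1}{560075 + 471401} = \frac{1}{1031476}$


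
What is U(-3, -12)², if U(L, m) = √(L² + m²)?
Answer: 153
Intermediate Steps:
U(-3, -12)² = (√((-3)² + (-12)²))² = (√(9 + 144))² = (√153)² = (3*√17)² = 153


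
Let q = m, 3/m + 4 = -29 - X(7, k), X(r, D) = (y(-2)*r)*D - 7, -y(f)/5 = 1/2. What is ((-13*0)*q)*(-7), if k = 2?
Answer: 0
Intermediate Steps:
y(f) = -5/2
X(r, D) = -7 - 5*D*r/2 (X(r, D) = (-5*r/2)*D - 7 = -5*D*r/2 - 7 = -7 - 5*D*r/2)
m = ⅓ (m = 3/(-4 + (-29 - (-7 - 5/2*2*7))) = 3/(-4 + (-29 - (-7 - 35))) = 3/(-4 + (-29 - 1*(-42))) = 3/(-4 + (-29 + 42)) = 3/(-4 + 13) = 3/9 = 3*(⅑) = ⅓ ≈ 0.33333)
q = ⅓ ≈ 0.33333
((-13*0)*q)*(-7) = (-13*0*(⅓))*(-7) = (0*(⅓))*(-7) = 0*(-7) = 0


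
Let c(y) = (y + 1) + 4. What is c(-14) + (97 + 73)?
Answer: 161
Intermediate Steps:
c(y) = 5 + y (c(y) = (1 + y) + 4 = 5 + y)
c(-14) + (97 + 73) = (5 - 14) + (97 + 73) = -9 + 170 = 161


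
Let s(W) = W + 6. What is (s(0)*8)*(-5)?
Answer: -240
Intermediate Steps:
s(W) = 6 + W
(s(0)*8)*(-5) = ((6 + 0)*8)*(-5) = (6*8)*(-5) = 48*(-5) = -240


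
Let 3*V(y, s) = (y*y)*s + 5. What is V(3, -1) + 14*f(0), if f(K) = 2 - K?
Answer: 80/3 ≈ 26.667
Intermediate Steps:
V(y, s) = 5/3 + s*y²/3 (V(y, s) = ((y*y)*s + 5)/3 = (y²*s + 5)/3 = (s*y² + 5)/3 = (5 + s*y²)/3 = 5/3 + s*y²/3)
V(3, -1) + 14*f(0) = (5/3 + (⅓)*(-1)*3²) + 14*(2 - 1*0) = (5/3 + (⅓)*(-1)*9) + 14*(2 + 0) = (5/3 - 3) + 14*2 = -4/3 + 28 = 80/3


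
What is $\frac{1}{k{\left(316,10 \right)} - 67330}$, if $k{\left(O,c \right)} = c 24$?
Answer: $- \frac{1}{67090} \approx -1.4905 \cdot 10^{-5}$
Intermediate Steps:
$k{\left(O,c \right)} = 24 c$
$\frac{1}{k{\left(316,10 \right)} - 67330} = \frac{1}{24 \cdot 10 - 67330} = \frac{1}{240 - 67330} = \frac{1}{-67090} = - \frac{1}{67090}$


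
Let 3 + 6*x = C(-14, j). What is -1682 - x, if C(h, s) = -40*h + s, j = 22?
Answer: -3557/2 ≈ -1778.5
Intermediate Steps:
C(h, s) = s - 40*h
x = 193/2 (x = -½ + (22 - 40*(-14))/6 = -½ + (22 + 560)/6 = -½ + (⅙)*582 = -½ + 97 = 193/2 ≈ 96.500)
-1682 - x = -1682 - 1*193/2 = -1682 - 193/2 = -3557/2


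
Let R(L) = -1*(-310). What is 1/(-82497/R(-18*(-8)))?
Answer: -310/82497 ≈ -0.0037577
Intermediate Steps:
R(L) = 310
1/(-82497/R(-18*(-8))) = 1/(-82497/310) = -310/82497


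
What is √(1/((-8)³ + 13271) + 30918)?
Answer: √5033205573117/12759 ≈ 175.84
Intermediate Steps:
√(1/((-8)³ + 13271) + 30918) = √(1/(-512 + 13271) + 30918) = √(1/12759 + 30918) = √(394482763/12759) = √5033205573117/12759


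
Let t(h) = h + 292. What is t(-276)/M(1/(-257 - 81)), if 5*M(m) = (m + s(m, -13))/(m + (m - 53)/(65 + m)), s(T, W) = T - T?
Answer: 486179120/21969 ≈ 22130.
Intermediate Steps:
t(h) = 292 + h
s(T, W) = 0
M(m) = m/(5*(m + (-53 + m)/(65 + m))) (M(m) = ((m + 0)/(m + (m - 53)/(65 + m)))/5 = (m/(m + (-53 + m)/(65 + m)))/5 = m/(5*(m + (-53 + m)/(65 + m))))
t(-276)/M(1/(-257 - 81)) = (292 - 276)/(((65 + 1/(-257 - 81))/(5*(-257 - 81)*(-53 + (1/(-257 - 81))**2 + 66/(-257 - 81))))) = 16/(((1/5)*(65 + 1/(-338))/(-338*(-53 + (1/(-338))**2 + 66/(-338))))) = 16/(((1/5)*(-1/338)*(65 - 1/338)/(-53 + (-1/338)**2 + 66*(-1/338)))) = 16/(((1/5)*(-1/338)*(21969/338)/(-53 + 1/114244 - 33/169))) = 16/(((1/5)*(-1/338)*(21969/338)/(-6077239/114244))) = 16/(((1/5)*(-1/338)*(-114244/6077239)*(21969/338))) = 16/(21969/30386195) = 16*(30386195/21969) = 486179120/21969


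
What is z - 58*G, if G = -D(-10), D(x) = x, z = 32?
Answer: -548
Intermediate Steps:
G = 10 (G = -1*(-10) = 10)
z - 58*G = 32 - 58*10 = 32 - 580 = -548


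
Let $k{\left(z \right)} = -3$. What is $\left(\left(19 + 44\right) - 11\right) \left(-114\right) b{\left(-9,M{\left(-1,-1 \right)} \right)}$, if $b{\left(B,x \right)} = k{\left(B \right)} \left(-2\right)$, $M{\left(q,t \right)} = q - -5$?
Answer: $-35568$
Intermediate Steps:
$M{\left(q,t \right)} = 5 + q$ ($M{\left(q,t \right)} = q + 5 = 5 + q$)
$b{\left(B,x \right)} = 6$ ($b{\left(B,x \right)} = \left(-3\right) \left(-2\right) = 6$)
$\left(\left(19 + 44\right) - 11\right) \left(-114\right) b{\left(-9,M{\left(-1,-1 \right)} \right)} = \left(\left(19 + 44\right) - 11\right) \left(-114\right) 6 = \left(63 - 11\right) \left(-114\right) 6 = 52 \left(-114\right) 6 = \left(-5928\right) 6 = -35568$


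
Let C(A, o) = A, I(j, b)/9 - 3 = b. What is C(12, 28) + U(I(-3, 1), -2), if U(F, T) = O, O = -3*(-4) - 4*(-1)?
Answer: 28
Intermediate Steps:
I(j, b) = 27 + 9*b
O = 16 (O = 12 + 4 = 16)
U(F, T) = 16
C(12, 28) + U(I(-3, 1), -2) = 12 + 16 = 28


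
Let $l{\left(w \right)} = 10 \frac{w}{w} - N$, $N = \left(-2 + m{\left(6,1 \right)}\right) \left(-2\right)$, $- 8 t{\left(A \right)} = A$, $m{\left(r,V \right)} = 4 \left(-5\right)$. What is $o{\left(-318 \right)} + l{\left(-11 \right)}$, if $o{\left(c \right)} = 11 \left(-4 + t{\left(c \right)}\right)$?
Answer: $\frac{1437}{4} \approx 359.25$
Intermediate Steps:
$m{\left(r,V \right)} = -20$
$t{\left(A \right)} = - \frac{A}{8}$
$N = 44$ ($N = \left(-2 - 20\right) \left(-2\right) = \left(-22\right) \left(-2\right) = 44$)
$l{\left(w \right)} = -34$ ($l{\left(w \right)} = 10 \frac{w}{w} - 44 = 10 \cdot 1 - 44 = 10 - 44 = -34$)
$o{\left(c \right)} = -44 - \frac{11 c}{8}$ ($o{\left(c \right)} = 11 \left(-4 - \frac{c}{8}\right) = -44 - \frac{11 c}{8}$)
$o{\left(-318 \right)} + l{\left(-11 \right)} = \left(-44 - - \frac{1749}{4}\right) - 34 = \left(-44 + \frac{1749}{4}\right) - 34 = \frac{1573}{4} - 34 = \frac{1437}{4}$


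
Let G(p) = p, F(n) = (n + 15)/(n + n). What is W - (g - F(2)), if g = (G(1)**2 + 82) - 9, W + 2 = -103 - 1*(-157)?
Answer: -71/4 ≈ -17.750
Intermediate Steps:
F(n) = (15 + n)/(2*n) (F(n) = (15 + n)/((2*n)) = (15 + n)*(1/(2*n)) = (15 + n)/(2*n))
W = 52 (W = -2 + (-103 - 1*(-157)) = -2 + (-103 + 157) = -2 + 54 = 52)
g = 74 (g = (1**2 + 82) - 9 = (1 + 82) - 9 = 83 - 9 = 74)
W - (g - F(2)) = 52 - (74 - (15 + 2)/(2*2)) = 52 - (74 - 17/(2*2)) = 52 - (74 - 1*17/4) = 52 - (74 - 17/4) = 52 - 1*279/4 = 52 - 279/4 = -71/4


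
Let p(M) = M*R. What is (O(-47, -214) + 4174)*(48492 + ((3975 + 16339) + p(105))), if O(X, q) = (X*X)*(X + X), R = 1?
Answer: -14021458992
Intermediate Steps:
p(M) = M (p(M) = M*1 = M)
O(X, q) = 2*X³ (O(X, q) = X²*(2*X) = 2*X³)
(O(-47, -214) + 4174)*(48492 + ((3975 + 16339) + p(105))) = (2*(-47)³ + 4174)*(48492 + ((3975 + 16339) + 105)) = (2*(-103823) + 4174)*(48492 + (20314 + 105)) = (-207646 + 4174)*(48492 + 20419) = -203472*68911 = -14021458992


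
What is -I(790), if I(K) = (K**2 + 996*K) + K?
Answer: -1411730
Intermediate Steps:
I(K) = K**2 + 997*K
-I(790) = -790*(997 + 790) = -790*1787 = -1*1411730 = -1411730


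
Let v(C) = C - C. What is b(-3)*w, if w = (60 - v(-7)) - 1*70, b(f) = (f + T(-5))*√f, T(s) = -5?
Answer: 80*I*√3 ≈ 138.56*I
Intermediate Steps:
v(C) = 0
b(f) = √f*(-5 + f) (b(f) = (f - 5)*√f = (-5 + f)*√f = √f*(-5 + f))
w = -10 (w = (60 - 1*0) - 1*70 = (60 + 0) - 70 = 60 - 70 = -10)
b(-3)*w = (√(-3)*(-5 - 3))*(-10) = ((I*√3)*(-8))*(-10) = -8*I*√3*(-10) = 80*I*√3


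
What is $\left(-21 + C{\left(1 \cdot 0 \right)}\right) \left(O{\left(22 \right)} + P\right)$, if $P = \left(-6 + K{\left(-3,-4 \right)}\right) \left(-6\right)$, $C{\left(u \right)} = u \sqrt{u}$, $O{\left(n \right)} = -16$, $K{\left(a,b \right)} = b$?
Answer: $-924$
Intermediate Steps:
$C{\left(u \right)} = u^{\frac{3}{2}}$
$P = 60$ ($P = \left(-6 - 4\right) \left(-6\right) = \left(-10\right) \left(-6\right) = 60$)
$\left(-21 + C{\left(1 \cdot 0 \right)}\right) \left(O{\left(22 \right)} + P\right) = \left(-21 + \left(1 \cdot 0\right)^{\frac{3}{2}}\right) \left(-16 + 60\right) = \left(-21 + 0^{\frac{3}{2}}\right) 44 = \left(-21 + 0\right) 44 = \left(-21\right) 44 = -924$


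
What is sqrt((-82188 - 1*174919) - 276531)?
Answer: I*sqrt(533638) ≈ 730.5*I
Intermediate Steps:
sqrt((-82188 - 1*174919) - 276531) = sqrt((-82188 - 174919) - 276531) = sqrt(-257107 - 276531) = sqrt(-533638) = I*sqrt(533638)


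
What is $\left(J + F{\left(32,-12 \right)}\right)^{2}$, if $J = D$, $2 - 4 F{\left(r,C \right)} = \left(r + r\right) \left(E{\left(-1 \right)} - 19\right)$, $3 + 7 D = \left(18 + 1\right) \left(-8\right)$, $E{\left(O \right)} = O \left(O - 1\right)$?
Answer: $\frac{12285025}{196} \approx 62679.0$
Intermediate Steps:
$E{\left(O \right)} = O \left(-1 + O\right)$
$D = - \frac{155}{7}$ ($D = - \frac{3}{7} + \frac{\left(18 + 1\right) \left(-8\right)}{7} = - \frac{3}{7} + \frac{19 \left(-8\right)}{7} = - \frac{3}{7} + \frac{1}{7} \left(-152\right) = - \frac{3}{7} - \frac{152}{7} = - \frac{155}{7} \approx -22.143$)
$F{\left(r,C \right)} = \frac{1}{2} + \frac{17 r}{2}$ ($F{\left(r,C \right)} = \frac{1}{2} - \frac{\left(r + r\right) \left(- (-1 - 1) - 19\right)}{4} = \frac{1}{2} - \frac{2 r \left(\left(-1\right) \left(-2\right) - 19\right)}{4} = \frac{1}{2} - \frac{2 r \left(2 - 19\right)}{4} = \frac{1}{2} - \frac{2 r \left(-17\right)}{4} = \frac{1}{2} - \frac{\left(-34\right) r}{4} = \frac{1}{2} + \frac{17 r}{2}$)
$J = - \frac{155}{7} \approx -22.143$
$\left(J + F{\left(32,-12 \right)}\right)^{2} = \left(- \frac{155}{7} + \left(\frac{1}{2} + \frac{17}{2} \cdot 32\right)\right)^{2} = \left(- \frac{155}{7} + \left(\frac{1}{2} + 272\right)\right)^{2} = \left(- \frac{155}{7} + \frac{545}{2}\right)^{2} = \left(\frac{3505}{14}\right)^{2} = \frac{12285025}{196}$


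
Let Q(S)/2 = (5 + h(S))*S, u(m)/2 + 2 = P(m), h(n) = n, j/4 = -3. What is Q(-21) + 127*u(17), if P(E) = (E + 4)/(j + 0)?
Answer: -561/2 ≈ -280.50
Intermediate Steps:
j = -12 (j = 4*(-3) = -12)
P(E) = -⅓ - E/12 (P(E) = (E + 4)/(-12 + 0) = (4 + E)/(-12) = (4 + E)*(-1/12) = -⅓ - E/12)
u(m) = -14/3 - m/6 (u(m) = -4 + 2*(-⅓ - m/12) = -4 + (-⅔ - m/6) = -14/3 - m/6)
Q(S) = 2*S*(5 + S) (Q(S) = 2*((5 + S)*S) = 2*(S*(5 + S)) = 2*S*(5 + S))
Q(-21) + 127*u(17) = 2*(-21)*(5 - 21) + 127*(-14/3 - ⅙*17) = 2*(-21)*(-16) + 127*(-14/3 - 17/6) = 672 + 127*(-15/2) = 672 - 1905/2 = -561/2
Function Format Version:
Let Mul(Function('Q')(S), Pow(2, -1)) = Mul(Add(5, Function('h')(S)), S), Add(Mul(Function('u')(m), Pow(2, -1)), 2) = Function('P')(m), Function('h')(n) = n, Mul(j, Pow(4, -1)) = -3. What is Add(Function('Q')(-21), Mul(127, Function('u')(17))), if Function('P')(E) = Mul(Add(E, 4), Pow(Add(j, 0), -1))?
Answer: Rational(-561, 2) ≈ -280.50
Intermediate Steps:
j = -12 (j = Mul(4, -3) = -12)
Function('P')(E) = Add(Rational(-1, 3), Mul(Rational(-1, 12), E)) (Function('P')(E) = Mul(Add(E, 4), Pow(Add(-12, 0), -1)) = Mul(Add(4, E), Pow(-12, -1)) = Mul(Add(4, E), Rational(-1, 12)) = Add(Rational(-1, 3), Mul(Rational(-1, 12), E)))
Function('u')(m) = Add(Rational(-14, 3), Mul(Rational(-1, 6), m)) (Function('u')(m) = Add(-4, Mul(2, Add(Rational(-1, 3), Mul(Rational(-1, 12), m)))) = Add(-4, Add(Rational(-2, 3), Mul(Rational(-1, 6), m))) = Add(Rational(-14, 3), Mul(Rational(-1, 6), m)))
Function('Q')(S) = Mul(2, S, Add(5, S)) (Function('Q')(S) = Mul(2, Mul(Add(5, S), S)) = Mul(2, Mul(S, Add(5, S))) = Mul(2, S, Add(5, S)))
Add(Function('Q')(-21), Mul(127, Function('u')(17))) = Add(Mul(2, -21, Add(5, -21)), Mul(127, Add(Rational(-14, 3), Mul(Rational(-1, 6), 17)))) = Add(Mul(2, -21, -16), Mul(127, Add(Rational(-14, 3), Rational(-17, 6)))) = Add(672, Mul(127, Rational(-15, 2))) = Add(672, Rational(-1905, 2)) = Rational(-561, 2)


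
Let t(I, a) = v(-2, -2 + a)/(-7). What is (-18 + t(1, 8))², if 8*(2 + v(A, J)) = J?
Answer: 249001/784 ≈ 317.60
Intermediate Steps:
v(A, J) = -2 + J/8
t(I, a) = 9/28 - a/56 (t(I, a) = (-2 + (-2 + a)/8)/(-7) = (-2 + (-¼ + a/8))*(-⅐) = (-9/4 + a/8)*(-⅐) = 9/28 - a/56)
(-18 + t(1, 8))² = (-18 + (9/28 - 1/56*8))² = (-18 + (9/28 - ⅐))² = (-18 + 5/28)² = (-499/28)² = 249001/784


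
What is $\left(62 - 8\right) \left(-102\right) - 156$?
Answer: $-5664$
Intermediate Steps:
$\left(62 - 8\right) \left(-102\right) - 156 = 54 \left(-102\right) - 156 = -5508 - 156 = -5664$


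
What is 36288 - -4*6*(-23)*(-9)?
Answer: 41256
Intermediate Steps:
36288 - -4*6*(-23)*(-9) = 36288 - (-24*(-23))*(-9) = 36288 - 552*(-9) = 36288 - 1*(-4968) = 36288 + 4968 = 41256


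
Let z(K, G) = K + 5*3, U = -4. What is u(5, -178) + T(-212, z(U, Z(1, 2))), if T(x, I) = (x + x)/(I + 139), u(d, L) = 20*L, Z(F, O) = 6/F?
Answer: -267212/75 ≈ -3562.8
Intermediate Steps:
z(K, G) = 15 + K (z(K, G) = K + 15 = 15 + K)
T(x, I) = 2*x/(139 + I) (T(x, I) = (2*x)/(139 + I) = 2*x/(139 + I))
u(5, -178) + T(-212, z(U, Z(1, 2))) = 20*(-178) + 2*(-212)/(139 + (15 - 4)) = -3560 + 2*(-212)/(139 + 11) = -3560 + 2*(-212)/150 = -3560 + 2*(-212)*(1/150) = -3560 - 212/75 = -267212/75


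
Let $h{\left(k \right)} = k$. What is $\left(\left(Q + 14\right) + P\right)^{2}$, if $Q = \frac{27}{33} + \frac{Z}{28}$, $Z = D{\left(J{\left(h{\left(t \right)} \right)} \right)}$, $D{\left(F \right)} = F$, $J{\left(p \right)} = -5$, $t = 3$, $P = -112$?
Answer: $\frac{899220169}{94864} \approx 9479.0$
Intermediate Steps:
$Z = -5$
$Q = \frac{197}{308}$ ($Q = \frac{27}{33} - \frac{5}{28} = 27 \cdot \frac{1}{33} - \frac{5}{28} = \frac{9}{11} - \frac{5}{28} = \frac{197}{308} \approx 0.63961$)
$\left(\left(Q + 14\right) + P\right)^{2} = \left(\left(\frac{197}{308} + 14\right) - 112\right)^{2} = \left(\frac{4509}{308} - 112\right)^{2} = \left(- \frac{29987}{308}\right)^{2} = \frac{899220169}{94864}$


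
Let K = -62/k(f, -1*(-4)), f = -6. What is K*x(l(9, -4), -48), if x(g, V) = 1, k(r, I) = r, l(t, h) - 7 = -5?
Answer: 31/3 ≈ 10.333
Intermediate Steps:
l(t, h) = 2 (l(t, h) = 7 - 5 = 2)
K = 31/3 (K = -62/(-6) = -62*(-1/6) = 31/3 ≈ 10.333)
K*x(l(9, -4), -48) = (31/3)*1 = 31/3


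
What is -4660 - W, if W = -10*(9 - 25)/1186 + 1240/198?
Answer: -273950200/58707 ≈ -4666.4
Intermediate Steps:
W = 375580/58707 (W = -10*(-16)*(1/1186) + 1240*(1/198) = 160*(1/1186) + 620/99 = 80/593 + 620/99 = 375580/58707 ≈ 6.3975)
-4660 - W = -4660 - 1*375580/58707 = -4660 - 375580/58707 = -273950200/58707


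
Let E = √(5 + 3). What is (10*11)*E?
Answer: 220*√2 ≈ 311.13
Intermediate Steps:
E = 2*√2 (E = √8 = 2*√2 ≈ 2.8284)
(10*11)*E = (10*11)*(2*√2) = 110*(2*√2) = 220*√2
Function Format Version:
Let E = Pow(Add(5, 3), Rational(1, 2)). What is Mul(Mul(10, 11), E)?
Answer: Mul(220, Pow(2, Rational(1, 2))) ≈ 311.13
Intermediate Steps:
E = Mul(2, Pow(2, Rational(1, 2))) (E = Pow(8, Rational(1, 2)) = Mul(2, Pow(2, Rational(1, 2))) ≈ 2.8284)
Mul(Mul(10, 11), E) = Mul(Mul(10, 11), Mul(2, Pow(2, Rational(1, 2)))) = Mul(110, Mul(2, Pow(2, Rational(1, 2)))) = Mul(220, Pow(2, Rational(1, 2)))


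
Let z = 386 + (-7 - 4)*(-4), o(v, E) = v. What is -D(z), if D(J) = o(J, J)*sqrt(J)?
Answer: -430*sqrt(430) ≈ -8916.7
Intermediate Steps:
z = 430 (z = 386 - 11*(-4) = 386 + 44 = 430)
D(J) = J**(3/2) (D(J) = J*sqrt(J) = J**(3/2))
-D(z) = -430**(3/2) = -430*sqrt(430)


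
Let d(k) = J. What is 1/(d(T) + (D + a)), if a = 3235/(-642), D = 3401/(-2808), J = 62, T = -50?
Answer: 300456/16750385 ≈ 0.017937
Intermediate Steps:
d(k) = 62
D = -3401/2808 (D = 3401*(-1/2808) = -3401/2808 ≈ -1.2112)
a = -3235/642 (a = 3235*(-1/642) = -3235/642 ≈ -5.0389)
1/(d(T) + (D + a)) = 1/(62 + (-3401/2808 - 3235/642)) = 1/(62 - 1877887/300456) = 1/(16750385/300456) = 300456/16750385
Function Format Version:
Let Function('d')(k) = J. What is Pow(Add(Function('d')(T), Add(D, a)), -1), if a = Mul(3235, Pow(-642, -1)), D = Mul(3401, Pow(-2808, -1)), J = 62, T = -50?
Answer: Rational(300456, 16750385) ≈ 0.017937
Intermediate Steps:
Function('d')(k) = 62
D = Rational(-3401, 2808) (D = Mul(3401, Rational(-1, 2808)) = Rational(-3401, 2808) ≈ -1.2112)
a = Rational(-3235, 642) (a = Mul(3235, Rational(-1, 642)) = Rational(-3235, 642) ≈ -5.0389)
Pow(Add(Function('d')(T), Add(D, a)), -1) = Pow(Add(62, Add(Rational(-3401, 2808), Rational(-3235, 642))), -1) = Pow(Add(62, Rational(-1877887, 300456)), -1) = Pow(Rational(16750385, 300456), -1) = Rational(300456, 16750385)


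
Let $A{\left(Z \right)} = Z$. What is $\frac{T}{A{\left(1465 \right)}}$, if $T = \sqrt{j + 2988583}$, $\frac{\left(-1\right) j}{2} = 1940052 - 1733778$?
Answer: $\frac{\sqrt{2576035}}{1465} \approx 1.0956$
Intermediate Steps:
$j = -412548$ ($j = - 2 \left(1940052 - 1733778\right) = \left(-2\right) 206274 = -412548$)
$T = \sqrt{2576035}$ ($T = \sqrt{-412548 + 2988583} = \sqrt{2576035} \approx 1605.0$)
$\frac{T}{A{\left(1465 \right)}} = \frac{\sqrt{2576035}}{1465}$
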